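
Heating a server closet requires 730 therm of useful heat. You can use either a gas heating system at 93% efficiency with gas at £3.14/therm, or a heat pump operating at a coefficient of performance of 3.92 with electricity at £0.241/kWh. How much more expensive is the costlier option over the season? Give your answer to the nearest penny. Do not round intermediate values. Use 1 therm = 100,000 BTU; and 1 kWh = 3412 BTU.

£1149.37

Heat load = 730 therm × 100,000 = 73,000,000 BTU
Gas: input = 73,000,000 / 0.93 = 78,494,624 BTU = 784.9 therm → 784.9 × £3.14 = £2,464.73
Heat pump: 73,000,000 BTU / 3412 = 21,400 kWh heat; / 3.92 = 5,458 kWh in → × £0.241 = £1,315.36
Difference = |£2,464.73 − £1,315.36| = £1,149.37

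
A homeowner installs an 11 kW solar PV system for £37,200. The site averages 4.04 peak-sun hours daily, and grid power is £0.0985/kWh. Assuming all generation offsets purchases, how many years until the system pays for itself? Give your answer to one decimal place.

23.3 years

Daily generation = 11 kW × 4.04 h = 44.44 kWh
Annual generation = 44.44 × 365 = 16221 kWh
Annual savings = 16221 × £0.0985 = £1,597.73
Payback = £37,200 / £1,597.73 = 23.3 years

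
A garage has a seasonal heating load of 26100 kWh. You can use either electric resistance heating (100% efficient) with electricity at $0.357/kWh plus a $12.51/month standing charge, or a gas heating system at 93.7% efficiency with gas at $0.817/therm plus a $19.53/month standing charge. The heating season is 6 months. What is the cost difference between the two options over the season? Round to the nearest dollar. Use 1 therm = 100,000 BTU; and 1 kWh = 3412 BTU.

Heat load = 26100 kWh × 3412 = 89,053,200 BTU
Gas: input = 89,053,200 / 0.937 = 95,040,768 BTU = 950.4 therm → 950.4 × $0.817 = $776.48; + 6 × $19.53 standing = $893.66
Electric: 89,053,200 BTU / 3412 = 26,100 kWh → × $0.357 = $9,317.70; + 6 × $12.51 standing = $9,392.76
Difference = |$893.66 − $9,392.76| = $8,499.10 ≈ $8499

$8499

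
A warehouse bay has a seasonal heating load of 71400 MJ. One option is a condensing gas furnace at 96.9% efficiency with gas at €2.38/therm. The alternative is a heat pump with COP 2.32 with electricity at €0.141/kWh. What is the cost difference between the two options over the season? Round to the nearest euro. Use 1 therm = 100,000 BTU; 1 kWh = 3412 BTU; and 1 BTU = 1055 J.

€457

Heat load = 71400 MJ = 71,400,000,000 J / 1055 = 67,677,725 BTU
Gas: input = 67,677,725 / 0.969 = 69,842,854 BTU = 698.4 therm → 698.4 × €2.38 = €1,662.26
Heat pump: 67,677,725 BTU / 3412 = 19,840 kWh heat; / 2.32 = 8,550 kWh in → × €0.141 = €1,205.50
Difference = |€1,662.26 − €1,205.50| = €456.76 ≈ €457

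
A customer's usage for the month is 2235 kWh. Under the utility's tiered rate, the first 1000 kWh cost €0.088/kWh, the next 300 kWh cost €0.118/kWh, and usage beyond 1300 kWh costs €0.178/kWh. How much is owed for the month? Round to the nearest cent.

€289.83

First 1000 kWh × €0.088 = €88.00
Next 300 kWh × €0.118 = €35.40
Remaining 935 kWh × €0.178 = €166.43
Total = €289.83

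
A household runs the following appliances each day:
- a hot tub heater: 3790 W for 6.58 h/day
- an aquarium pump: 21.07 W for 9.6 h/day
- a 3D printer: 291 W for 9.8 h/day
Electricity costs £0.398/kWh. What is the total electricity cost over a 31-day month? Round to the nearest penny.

hot tub heater: 3790 W × 6.58 h × 31 d = 773,084 Wh = 773.1 kWh
aquarium pump: 21.07 W × 9.6 h × 31 d = 6,270 Wh = 6.27 kWh
3D printer: 291 W × 9.8 h × 31 d = 88,406 Wh = 88.41 kWh
Total energy = 773.1 + 6.27 + 88.41 = 867.8 kWh
Cost = 867.8 kWh × £0.398 = £345.37

£345.37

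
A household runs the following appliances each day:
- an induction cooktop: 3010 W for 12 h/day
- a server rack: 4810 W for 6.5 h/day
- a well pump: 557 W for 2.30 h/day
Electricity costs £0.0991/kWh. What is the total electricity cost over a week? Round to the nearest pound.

£48

induction cooktop: 3010 W × 12 h × 7 d = 252,840 Wh = 252.8 kWh
server rack: 4810 W × 6.5 h × 7 d = 218,855 Wh = 218.9 kWh
well pump: 557 W × 2.30 h × 7 d = 8,968 Wh = 8.968 kWh
Total energy = 252.8 + 218.9 + 8.968 = 480.7 kWh
Cost = 480.7 kWh × £0.0991 = £47.63 ≈ £48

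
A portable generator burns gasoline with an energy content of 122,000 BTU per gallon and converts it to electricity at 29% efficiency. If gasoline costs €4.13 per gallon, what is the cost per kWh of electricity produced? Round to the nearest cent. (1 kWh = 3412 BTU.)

€0.40

Electrical output per gallon = 122,000 BTU × 0.29 / 3412 BTU/kWh = 10.37 kWh
Cost per kWh = €4.13 / 10.37 kWh = €0.398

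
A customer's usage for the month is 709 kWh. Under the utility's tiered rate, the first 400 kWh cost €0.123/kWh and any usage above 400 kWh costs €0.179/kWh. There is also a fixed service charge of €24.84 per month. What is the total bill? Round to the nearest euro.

First 400 kWh × €0.123 = €49.20
Remaining 309 kWh × €0.179 = €55.31
Energy charge = €104.51; + service €24.84 = €129.35 ≈ €129

€129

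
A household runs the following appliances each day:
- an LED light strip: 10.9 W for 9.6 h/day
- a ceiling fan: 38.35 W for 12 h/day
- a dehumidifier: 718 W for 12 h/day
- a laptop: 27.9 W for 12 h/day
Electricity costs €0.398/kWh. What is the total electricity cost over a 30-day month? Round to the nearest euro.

€114

LED light strip: 10.9 W × 9.6 h × 30 d = 3,139 Wh = 3.139 kWh
ceiling fan: 38.35 W × 12 h × 30 d = 13,806 Wh = 13.81 kWh
dehumidifier: 718 W × 12 h × 30 d = 258,480 Wh = 258.5 kWh
laptop: 27.9 W × 12 h × 30 d = 10,044 Wh = 10.04 kWh
Total energy = 3.139 + 13.81 + 258.5 + 10.04 = 285.5 kWh
Cost = 285.5 kWh × €0.398 = €113.62 ≈ €114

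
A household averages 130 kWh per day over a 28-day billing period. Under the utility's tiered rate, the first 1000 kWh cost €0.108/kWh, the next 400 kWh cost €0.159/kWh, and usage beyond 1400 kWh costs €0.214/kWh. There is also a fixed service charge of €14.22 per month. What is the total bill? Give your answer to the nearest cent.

Usage = 130 kWh/day × 28 days = 3640 kWh
First 1000 kWh × €0.108 = €108.00
Next 400 kWh × €0.159 = €63.60
Remaining 2240 kWh × €0.214 = €479.36
Energy charge = €650.96; + service €14.22 = €665.18

€665.18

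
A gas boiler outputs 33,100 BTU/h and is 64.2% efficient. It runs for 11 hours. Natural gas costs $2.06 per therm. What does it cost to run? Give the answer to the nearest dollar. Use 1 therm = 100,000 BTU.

Heat delivered = 33,100 BTU/h × 11 h = 364,100 BTU
Gas input = 364,100 / 0.642 = 567,134 BTU
= 567,134 / 100,000 = 5.671 therm
Cost = 5.671 × $2.06/therm = $11.68 ≈ $12

$12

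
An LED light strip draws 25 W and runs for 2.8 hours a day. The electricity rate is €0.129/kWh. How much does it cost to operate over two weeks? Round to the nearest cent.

Energy = 25 W × 2.8 h/day × 14 days = 980 Wh = 0.98 kWh
Cost = 0.98 kWh × €0.129/kWh = €0.13

€0.13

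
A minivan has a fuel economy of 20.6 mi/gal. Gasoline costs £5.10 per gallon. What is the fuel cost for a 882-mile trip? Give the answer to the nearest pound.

Fuel = 882 mi / 20.6 mpg = 42.82 gal
Cost = 42.82 gal × £5.10/gal = £218.36 ≈ £218

£218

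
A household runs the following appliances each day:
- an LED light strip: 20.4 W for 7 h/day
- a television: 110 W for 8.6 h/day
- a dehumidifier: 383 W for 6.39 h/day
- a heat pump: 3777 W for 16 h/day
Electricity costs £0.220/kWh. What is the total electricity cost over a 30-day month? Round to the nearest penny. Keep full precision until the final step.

£422.19

LED light strip: 20.4 W × 7 h × 30 d = 4,284 Wh = 4.284 kWh
television: 110 W × 8.6 h × 30 d = 28,380 Wh = 28.38 kWh
dehumidifier: 383 W × 6.39 h × 30 d = 73,421 Wh = 73.42 kWh
heat pump: 3777 W × 16 h × 30 d = 1,812,960 Wh = 1,813 kWh
Total energy = 4.284 + 28.38 + 73.42 + 1,813 = 1,919 kWh
Cost = 1,919 kWh × £0.220 = £422.19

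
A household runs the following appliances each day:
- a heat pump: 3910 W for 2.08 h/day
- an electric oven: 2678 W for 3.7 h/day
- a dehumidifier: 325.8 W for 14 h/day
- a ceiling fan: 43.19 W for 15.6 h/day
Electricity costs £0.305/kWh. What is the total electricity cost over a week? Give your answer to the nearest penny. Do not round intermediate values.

heat pump: 3910 W × 2.08 h × 7 d = 56,930 Wh = 56.93 kWh
electric oven: 2678 W × 3.7 h × 7 d = 69,360 Wh = 69.36 kWh
dehumidifier: 325.8 W × 14 h × 7 d = 31,928 Wh = 31.93 kWh
ceiling fan: 43.19 W × 15.6 h × 7 d = 4,716 Wh = 4.716 kWh
Total energy = 56.93 + 69.36 + 31.93 + 4.716 = 162.9 kWh
Cost = 162.9 kWh × £0.305 = £49.70

£49.70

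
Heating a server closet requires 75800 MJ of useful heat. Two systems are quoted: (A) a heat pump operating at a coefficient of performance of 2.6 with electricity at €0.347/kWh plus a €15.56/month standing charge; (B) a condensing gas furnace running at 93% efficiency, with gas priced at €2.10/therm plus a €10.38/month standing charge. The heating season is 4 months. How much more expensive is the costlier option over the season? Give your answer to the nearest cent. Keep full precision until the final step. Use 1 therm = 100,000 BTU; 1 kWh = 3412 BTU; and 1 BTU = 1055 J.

Heat load = 75800 MJ = 75,800,000,000 J / 1055 = 71,848,341 BTU
Gas: input = 71,848,341 / 0.93 = 77,256,281 BTU = 772.6 therm → 772.6 × €2.10 = €1,622.38; + 4 × €10.38 standing = €1,663.90
Heat pump: 71,848,341 BTU / 3412 = 21,060 kWh heat; / 2.6 = 8,099 kWh in → × €0.347 = €2,810.37; + 4 × €15.56 standing = €2,872.61
Difference = |€1,663.90 − €2,872.61| = €1,208.71

€1208.71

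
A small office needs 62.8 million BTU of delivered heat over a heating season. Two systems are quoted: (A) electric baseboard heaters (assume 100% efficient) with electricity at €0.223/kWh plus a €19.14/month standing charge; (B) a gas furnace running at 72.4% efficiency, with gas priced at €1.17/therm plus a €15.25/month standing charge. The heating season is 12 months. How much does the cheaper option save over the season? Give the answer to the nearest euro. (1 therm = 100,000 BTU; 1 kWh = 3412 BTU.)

€3136

Heat load = 62.8 × 10⁶ BTU = 62,800,000 BTU
Gas: input = 62,800,000 / 0.724 = 86,740,331 BTU = 867.4 therm → 867.4 × €1.17 = €1,014.86; + 12 × €15.25 standing = €1,197.86
Electric: 62,800,000 BTU / 3412 = 18,410 kWh → × €0.223 = €4,104.45; + 12 × €19.14 standing = €4,334.13
Difference = |€1,197.86 − €4,334.13| = €3,136.27 ≈ €3136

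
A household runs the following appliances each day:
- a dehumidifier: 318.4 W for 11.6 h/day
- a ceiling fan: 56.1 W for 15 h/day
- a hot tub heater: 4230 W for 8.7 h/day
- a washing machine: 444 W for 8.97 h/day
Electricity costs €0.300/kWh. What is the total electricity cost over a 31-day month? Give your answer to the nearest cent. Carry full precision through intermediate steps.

dehumidifier: 318.4 W × 11.6 h × 31 d = 114,497 Wh = 114.5 kWh
ceiling fan: 56.1 W × 15 h × 31 d = 26,086 Wh = 26.09 kWh
hot tub heater: 4230 W × 8.7 h × 31 d = 1,140,831 Wh = 1,141 kWh
washing machine: 444 W × 8.97 h × 31 d = 123,463 Wh = 123.5 kWh
Total energy = 114.5 + 26.09 + 1,141 + 123.5 = 1,405 kWh
Cost = 1,405 kWh × €0.300 = €421.46

€421.46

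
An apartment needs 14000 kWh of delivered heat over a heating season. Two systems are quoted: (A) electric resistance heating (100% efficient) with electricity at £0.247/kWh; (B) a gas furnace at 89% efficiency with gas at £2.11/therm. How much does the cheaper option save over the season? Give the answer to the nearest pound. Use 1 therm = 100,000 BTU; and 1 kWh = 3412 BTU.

£2326

Heat load = 14000 kWh × 3412 = 47,768,000 BTU
Gas: input = 47,768,000 / 0.890 = 53,671,910 BTU = 536.7 therm → 536.7 × £2.11 = £1,132.48
Electric: 47,768,000 BTU / 3412 = 14,000 kWh → × £0.247 = £3,458.00
Difference = |£1,132.48 − £3,458.00| = £2,325.52 ≈ £2326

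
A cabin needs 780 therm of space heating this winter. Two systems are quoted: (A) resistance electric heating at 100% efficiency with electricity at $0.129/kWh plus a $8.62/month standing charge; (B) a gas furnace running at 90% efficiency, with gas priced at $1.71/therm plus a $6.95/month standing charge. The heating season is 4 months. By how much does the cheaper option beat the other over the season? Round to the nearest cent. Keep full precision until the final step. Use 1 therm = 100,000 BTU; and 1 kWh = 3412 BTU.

$1473.68

Heat load = 780 therm × 100,000 = 78,000,000 BTU
Gas: input = 78,000,000 / 0.90 = 86,666,667 BTU = 866.7 therm → 866.7 × $1.71 = $1,482.00; + 4 × $6.95 standing = $1,509.80
Electric: 78,000,000 BTU / 3412 = 22,860 kWh → × $0.129 = $2,949.00; + 4 × $8.62 standing = $2,983.48
Difference = |$1,509.80 − $2,983.48| = $1,473.68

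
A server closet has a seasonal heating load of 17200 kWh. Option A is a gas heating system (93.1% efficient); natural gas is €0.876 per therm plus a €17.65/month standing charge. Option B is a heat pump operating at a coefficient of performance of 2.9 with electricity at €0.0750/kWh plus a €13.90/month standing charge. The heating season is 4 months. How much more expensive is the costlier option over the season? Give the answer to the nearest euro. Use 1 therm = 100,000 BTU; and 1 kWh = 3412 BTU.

€122

Heat load = 17200 kWh × 3412 = 58,686,400 BTU
Gas: input = 58,686,400 / 0.931 = 63,035,875 BTU = 630.4 therm → 630.4 × €0.876 = €552.19; + 4 × €17.65 standing = €622.79
Heat pump: 58,686,400 BTU / 3412 = 17,200 kWh heat; / 2.9 = 5,931 kWh in → × €0.0750 = €444.83; + 4 × €13.90 standing = €500.43
Difference = |€622.79 − €500.43| = €122.37 ≈ €122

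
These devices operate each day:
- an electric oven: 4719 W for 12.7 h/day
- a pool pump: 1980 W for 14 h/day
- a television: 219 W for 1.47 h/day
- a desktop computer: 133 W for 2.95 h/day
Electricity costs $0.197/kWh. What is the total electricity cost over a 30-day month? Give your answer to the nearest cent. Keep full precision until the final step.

$522.24

electric oven: 4719 W × 12.7 h × 30 d = 1,797,939 Wh = 1,798 kWh
pool pump: 1980 W × 14 h × 30 d = 831,600 Wh = 831.6 kWh
television: 219 W × 1.47 h × 30 d = 9,658 Wh = 9.658 kWh
desktop computer: 133 W × 2.95 h × 30 d = 11,770 Wh = 11.77 kWh
Total energy = 1,798 + 831.6 + 9.658 + 11.77 = 2,651 kWh
Cost = 2,651 kWh × $0.197 = $522.24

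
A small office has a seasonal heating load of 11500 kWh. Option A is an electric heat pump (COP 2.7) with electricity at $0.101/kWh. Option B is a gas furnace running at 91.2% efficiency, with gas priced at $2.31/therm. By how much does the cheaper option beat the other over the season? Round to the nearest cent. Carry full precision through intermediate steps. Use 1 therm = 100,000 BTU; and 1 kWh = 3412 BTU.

$563.67

Heat load = 11500 kWh × 3412 = 39,238,000 BTU
Gas: input = 39,238,000 / 0.912 = 43,024,123 BTU = 430.2 therm → 430.2 × $2.31 = $993.86
Heat pump: 39,238,000 BTU / 3412 = 11,500 kWh heat; / 2.7 = 4,259 kWh in → × $0.101 = $430.19
Difference = |$993.86 − $430.19| = $563.67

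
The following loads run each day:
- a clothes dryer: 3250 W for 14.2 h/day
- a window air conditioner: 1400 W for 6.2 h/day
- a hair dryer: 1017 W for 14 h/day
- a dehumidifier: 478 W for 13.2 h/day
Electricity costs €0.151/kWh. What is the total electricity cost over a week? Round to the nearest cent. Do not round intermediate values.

clothes dryer: 3250 W × 14.2 h × 7 d = 323,050 Wh = 323.1 kWh
window air conditioner: 1400 W × 6.2 h × 7 d = 60,760 Wh = 60.76 kWh
hair dryer: 1017 W × 14 h × 7 d = 99,666 Wh = 99.67 kWh
dehumidifier: 478 W × 13.2 h × 7 d = 44,167 Wh = 44.17 kWh
Total energy = 323.1 + 60.76 + 99.67 + 44.17 = 527.6 kWh
Cost = 527.6 kWh × €0.151 = €79.67

€79.67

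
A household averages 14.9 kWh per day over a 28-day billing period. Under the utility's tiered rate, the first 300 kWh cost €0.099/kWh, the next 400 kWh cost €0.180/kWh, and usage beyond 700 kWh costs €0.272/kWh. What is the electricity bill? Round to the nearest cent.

€50.80

Usage = 14.9 kWh/day × 28 days = 417.2 kWh
First 300 kWh × €0.099 = €29.70
Next 117.2 kWh × €0.180 = €21.10
Remaining tier: 0 kWh (not reached)
Total = €50.80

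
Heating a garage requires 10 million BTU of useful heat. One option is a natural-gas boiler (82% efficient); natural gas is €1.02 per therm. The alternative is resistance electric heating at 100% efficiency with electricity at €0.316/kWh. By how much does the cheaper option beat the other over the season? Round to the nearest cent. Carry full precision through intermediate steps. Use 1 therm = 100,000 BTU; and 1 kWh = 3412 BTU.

Heat load = 10 × 10⁶ BTU = 10,000,000 BTU
Gas: input = 10,000,000 / 0.82 = 12,195,122 BTU = 122 therm → 122 × €1.02 = €124.39
Electric: 10,000,000 BTU / 3412 = 2,931 kWh → × €0.316 = €926.14
Difference = |€124.39 − €926.14| = €801.75

€801.75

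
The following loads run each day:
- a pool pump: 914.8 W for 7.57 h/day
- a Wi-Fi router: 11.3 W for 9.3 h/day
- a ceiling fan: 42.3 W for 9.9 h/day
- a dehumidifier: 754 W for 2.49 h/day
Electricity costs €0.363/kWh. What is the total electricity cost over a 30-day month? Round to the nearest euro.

pool pump: 914.8 W × 7.57 h × 30 d = 207,751 Wh = 207.8 kWh
Wi-Fi router: 11.3 W × 9.3 h × 30 d = 3,153 Wh = 3.153 kWh
ceiling fan: 42.3 W × 9.9 h × 30 d = 12,563 Wh = 12.56 kWh
dehumidifier: 754 W × 2.49 h × 30 d = 56,324 Wh = 56.32 kWh
Total energy = 207.8 + 3.153 + 12.56 + 56.32 = 279.8 kWh
Cost = 279.8 kWh × €0.363 = €101.56 ≈ €102

€102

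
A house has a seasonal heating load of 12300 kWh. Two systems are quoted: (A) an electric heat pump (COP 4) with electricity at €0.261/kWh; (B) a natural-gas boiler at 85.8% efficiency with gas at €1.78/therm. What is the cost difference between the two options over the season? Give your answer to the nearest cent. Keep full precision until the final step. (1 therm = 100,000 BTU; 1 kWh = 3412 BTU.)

€68.08

Heat load = 12300 kWh × 3412 = 41,967,600 BTU
Gas: input = 41,967,600 / 0.858 = 48,913,287 BTU = 489.1 therm → 489.1 × €1.78 = €870.66
Heat pump: 41,967,600 BTU / 3412 = 12,300 kWh heat; / 4 = 3,075 kWh in → × €0.261 = €802.58
Difference = |€870.66 − €802.58| = €68.08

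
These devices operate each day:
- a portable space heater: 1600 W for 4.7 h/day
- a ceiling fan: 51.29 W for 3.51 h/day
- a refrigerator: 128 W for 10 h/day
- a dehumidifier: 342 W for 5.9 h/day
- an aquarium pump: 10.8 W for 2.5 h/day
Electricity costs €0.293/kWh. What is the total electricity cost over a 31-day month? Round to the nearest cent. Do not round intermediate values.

€100.14

portable space heater: 1600 W × 4.7 h × 31 d = 233,120 Wh = 233.1 kWh
ceiling fan: 51.29 W × 3.51 h × 31 d = 5,581 Wh = 5.581 kWh
refrigerator: 128 W × 10 h × 31 d = 39,680 Wh = 39.68 kWh
dehumidifier: 342 W × 5.9 h × 31 d = 62,552 Wh = 62.55 kWh
aquarium pump: 10.8 W × 2.5 h × 31 d = 837 Wh = 0.837 kWh
Total energy = 233.1 + 5.581 + 39.68 + 62.55 + 0.837 = 341.8 kWh
Cost = 341.8 kWh × €0.293 = €100.14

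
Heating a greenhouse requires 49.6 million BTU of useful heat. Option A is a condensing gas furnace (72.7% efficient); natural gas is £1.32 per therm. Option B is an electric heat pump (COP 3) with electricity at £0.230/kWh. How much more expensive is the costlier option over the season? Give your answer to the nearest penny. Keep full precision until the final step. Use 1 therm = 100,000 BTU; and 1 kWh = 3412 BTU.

£213.92

Heat load = 49.6 × 10⁶ BTU = 49,600,000 BTU
Gas: input = 49,600,000 / 0.727 = 68,225,585 BTU = 682.3 therm → 682.3 × £1.32 = £900.58
Heat pump: 49,600,000 BTU / 3412 = 14,540 kWh heat; / 3 = 4,846 kWh in → × £0.230 = £1,114.50
Difference = |£900.58 − £1,114.50| = £213.92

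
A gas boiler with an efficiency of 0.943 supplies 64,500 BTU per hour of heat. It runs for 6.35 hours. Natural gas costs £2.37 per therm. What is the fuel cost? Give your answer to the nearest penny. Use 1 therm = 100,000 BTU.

£10.29

Heat delivered = 64,500 BTU/h × 6.35 h = 409,575 BTU
Gas input = 409,575 / 0.943 = 434,332 BTU
= 434,332 / 100,000 = 4.343 therm
Cost = 4.343 × £2.37/therm = £10.29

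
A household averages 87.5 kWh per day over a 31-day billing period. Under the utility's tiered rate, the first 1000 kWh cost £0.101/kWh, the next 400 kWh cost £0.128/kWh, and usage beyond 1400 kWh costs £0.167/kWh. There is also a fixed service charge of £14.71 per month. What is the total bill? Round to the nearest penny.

£386.10

Usage = 87.5 kWh/day × 31 days = 2712.5 kWh
First 1000 kWh × £0.101 = £101.00
Next 400 kWh × £0.128 = £51.20
Remaining 1312.5 kWh × £0.167 = £219.19
Energy charge = £371.39; + service £14.71 = £386.10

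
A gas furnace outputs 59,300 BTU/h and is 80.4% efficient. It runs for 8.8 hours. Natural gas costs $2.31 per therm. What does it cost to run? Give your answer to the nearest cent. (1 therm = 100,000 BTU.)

$14.99

Heat delivered = 59,300 BTU/h × 8.8 h = 521,840 BTU
Gas input = 521,840 / 0.804 = 649,055 BTU
= 649,055 / 100,000 = 6.491 therm
Cost = 6.491 × $2.31/therm = $14.99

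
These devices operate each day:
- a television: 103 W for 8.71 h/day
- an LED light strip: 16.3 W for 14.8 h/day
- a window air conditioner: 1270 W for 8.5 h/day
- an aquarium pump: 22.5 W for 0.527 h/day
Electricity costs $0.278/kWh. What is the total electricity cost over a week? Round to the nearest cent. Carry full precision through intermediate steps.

television: 103 W × 8.71 h × 7 d = 6,280 Wh = 6.28 kWh
LED light strip: 16.3 W × 14.8 h × 7 d = 1,689 Wh = 1.689 kWh
window air conditioner: 1270 W × 8.5 h × 7 d = 75,565 Wh = 75.56 kWh
aquarium pump: 22.5 W × 0.527 h × 7 d = 83 Wh = 0.083 kWh
Total energy = 6.28 + 1.689 + 75.56 + 0.083 = 83.62 kWh
Cost = 83.62 kWh × $0.278 = $23.25

$23.25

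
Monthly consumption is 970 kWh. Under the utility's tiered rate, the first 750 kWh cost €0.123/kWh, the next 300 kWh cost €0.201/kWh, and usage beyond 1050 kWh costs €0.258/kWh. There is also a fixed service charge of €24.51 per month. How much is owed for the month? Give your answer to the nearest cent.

€160.98

First 750 kWh × €0.123 = €92.25
Next 220 kWh × €0.201 = €44.22
Remaining tier: 0 kWh (not reached)
Energy charge = €136.47; + service €24.51 = €160.98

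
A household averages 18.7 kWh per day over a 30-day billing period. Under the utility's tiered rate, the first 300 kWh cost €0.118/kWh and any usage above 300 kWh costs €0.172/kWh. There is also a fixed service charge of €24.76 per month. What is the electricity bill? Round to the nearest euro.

€105

Usage = 18.7 kWh/day × 30 days = 561 kWh
First 300 kWh × €0.118 = €35.40
Remaining 261 kWh × €0.172 = €44.89
Energy charge = €80.29; + service €24.76 = €105.05 ≈ €105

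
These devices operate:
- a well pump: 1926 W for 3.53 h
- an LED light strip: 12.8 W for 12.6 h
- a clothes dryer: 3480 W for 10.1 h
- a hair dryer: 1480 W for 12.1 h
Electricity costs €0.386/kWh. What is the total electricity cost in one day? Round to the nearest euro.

well pump: 1926 W × 3.53 h = 6,799 Wh = 6.799 kWh
LED light strip: 12.8 W × 12.6 h = 161 Wh = 0.1613 kWh
clothes dryer: 3480 W × 10.1 h = 35,148 Wh = 35.15 kWh
hair dryer: 1480 W × 12.1 h = 17,908 Wh = 17.91 kWh
Total energy = 6.799 + 0.1613 + 35.15 + 17.91 = 60.02 kWh
Cost = 60.02 kWh × €0.386 = €23.17 ≈ €23

€23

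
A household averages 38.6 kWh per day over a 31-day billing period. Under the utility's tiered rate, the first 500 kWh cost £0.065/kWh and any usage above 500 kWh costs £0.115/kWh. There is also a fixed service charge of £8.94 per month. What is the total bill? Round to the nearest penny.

Usage = 38.6 kWh/day × 31 days = 1196.6 kWh
First 500 kWh × £0.065 = £32.50
Remaining 696.6 kWh × £0.115 = £80.11
Energy charge = £112.61; + service £8.94 = £121.55

£121.55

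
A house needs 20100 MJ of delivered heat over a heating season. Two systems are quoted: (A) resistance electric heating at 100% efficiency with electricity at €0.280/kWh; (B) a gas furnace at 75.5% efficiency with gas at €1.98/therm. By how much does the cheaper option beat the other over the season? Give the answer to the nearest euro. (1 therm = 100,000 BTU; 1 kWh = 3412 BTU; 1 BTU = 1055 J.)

€1064

Heat load = 20100 MJ = 20,100,000,000 J / 1055 = 19,052,133 BTU
Gas: input = 19,052,133 / 0.755 = 25,234,613 BTU = 252.3 therm → 252.3 × €1.98 = €499.65
Electric: 19,052,133 BTU / 3412 = 5,584 kWh → × €0.280 = €1,563.48
Difference = |€499.65 − €1,563.48| = €1,063.84 ≈ €1064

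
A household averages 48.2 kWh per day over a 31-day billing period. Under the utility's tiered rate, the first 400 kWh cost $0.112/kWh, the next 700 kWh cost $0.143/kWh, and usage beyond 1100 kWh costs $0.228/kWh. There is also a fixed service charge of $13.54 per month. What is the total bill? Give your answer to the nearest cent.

$248.32

Usage = 48.2 kWh/day × 31 days = 1494.2 kWh
First 400 kWh × $0.112 = $44.80
Next 700 kWh × $0.143 = $100.10
Remaining 394.2 kWh × $0.228 = $89.88
Energy charge = $234.78; + service $13.54 = $248.32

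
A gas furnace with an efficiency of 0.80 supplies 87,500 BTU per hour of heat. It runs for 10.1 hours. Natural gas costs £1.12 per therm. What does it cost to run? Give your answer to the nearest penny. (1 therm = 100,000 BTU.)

Heat delivered = 87,500 BTU/h × 10.1 h = 883,750 BTU
Gas input = 883,750 / 0.80 = 1,104,688 BTU
= 1,104,688 / 100,000 = 11.05 therm
Cost = 11.05 × £1.12/therm = £12.37

£12.37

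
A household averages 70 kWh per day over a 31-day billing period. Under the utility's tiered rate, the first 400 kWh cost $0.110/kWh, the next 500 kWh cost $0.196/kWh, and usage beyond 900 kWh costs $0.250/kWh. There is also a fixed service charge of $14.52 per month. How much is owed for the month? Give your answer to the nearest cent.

$474.02

Usage = 70 kWh/day × 31 days = 2170 kWh
First 400 kWh × $0.110 = $44.00
Next 500 kWh × $0.196 = $98.00
Remaining 1270 kWh × $0.250 = $317.50
Energy charge = $459.50; + service $14.52 = $474.02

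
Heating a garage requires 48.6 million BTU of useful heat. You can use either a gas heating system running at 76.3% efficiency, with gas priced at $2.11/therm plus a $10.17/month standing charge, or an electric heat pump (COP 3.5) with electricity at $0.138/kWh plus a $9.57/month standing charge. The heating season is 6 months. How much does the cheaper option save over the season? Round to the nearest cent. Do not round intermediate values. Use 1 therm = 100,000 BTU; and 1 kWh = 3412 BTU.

Heat load = 48.6 × 10⁶ BTU = 48,600,000 BTU
Gas: input = 48,600,000 / 0.763 = 63,695,937 BTU = 637 therm → 637 × $2.11 = $1,343.98; + 6 × $10.17 standing = $1,405.00
Heat pump: 48,600,000 BTU / 3412 = 14,240 kWh heat; / 3.5 = 4,070 kWh in → × $0.138 = $561.61; + 6 × $9.57 standing = $619.03
Difference = |$1,405.00 − $619.03| = $785.97

$785.97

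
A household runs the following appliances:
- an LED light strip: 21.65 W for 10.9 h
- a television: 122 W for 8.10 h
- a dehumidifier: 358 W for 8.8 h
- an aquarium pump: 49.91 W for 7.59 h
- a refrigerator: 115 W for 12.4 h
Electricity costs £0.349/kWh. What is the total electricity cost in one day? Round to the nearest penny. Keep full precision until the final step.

LED light strip: 21.65 W × 10.9 h = 236 Wh = 0.236 kWh
television: 122 W × 8.10 h = 988 Wh = 0.9882 kWh
dehumidifier: 358 W × 8.8 h = 3,150 Wh = 3.15 kWh
aquarium pump: 49.91 W × 7.59 h = 379 Wh = 0.3788 kWh
refrigerator: 115 W × 12.4 h = 1,426 Wh = 1.426 kWh
Total energy = 0.236 + 0.9882 + 3.15 + 0.3788 + 1.426 = 6.179 kWh
Cost = 6.179 kWh × £0.349 = £2.16

£2.16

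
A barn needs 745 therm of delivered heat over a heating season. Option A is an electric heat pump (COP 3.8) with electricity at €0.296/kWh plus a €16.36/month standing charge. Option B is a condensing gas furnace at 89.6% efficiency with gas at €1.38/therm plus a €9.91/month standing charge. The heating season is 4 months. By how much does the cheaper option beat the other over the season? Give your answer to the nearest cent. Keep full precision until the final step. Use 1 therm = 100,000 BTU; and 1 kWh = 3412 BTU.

Heat load = 745 therm × 100,000 = 74,500,000 BTU
Gas: input = 74,500,000 / 0.896 = 83,147,321 BTU = 831.5 therm → 831.5 × €1.38 = €1,147.43; + 4 × €9.91 standing = €1,187.07
Heat pump: 74,500,000 BTU / 3412 = 21,830 kWh heat; / 3.8 = 5,746 kWh in → × €0.296 = €1,700.81; + 4 × €16.36 standing = €1,766.25
Difference = |€1,187.07 − €1,766.25| = €579.18

€579.18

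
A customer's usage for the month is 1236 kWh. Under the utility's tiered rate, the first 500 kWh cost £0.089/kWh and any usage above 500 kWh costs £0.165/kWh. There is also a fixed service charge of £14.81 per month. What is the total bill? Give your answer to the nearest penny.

First 500 kWh × £0.089 = £44.50
Remaining 736 kWh × £0.165 = £121.44
Energy charge = £165.94; + service £14.81 = £180.75

£180.75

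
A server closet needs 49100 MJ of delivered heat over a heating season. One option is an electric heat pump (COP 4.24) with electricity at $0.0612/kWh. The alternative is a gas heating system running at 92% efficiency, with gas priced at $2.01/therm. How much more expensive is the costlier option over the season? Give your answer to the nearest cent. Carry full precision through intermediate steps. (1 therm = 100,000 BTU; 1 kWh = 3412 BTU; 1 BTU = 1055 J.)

Heat load = 49100 MJ = 49,100,000,000 J / 1055 = 46,540,284 BTU
Gas: input = 46,540,284 / 0.92 = 50,587,266 BTU = 505.9 therm → 505.9 × $2.01 = $1,016.80
Heat pump: 46,540,284 BTU / 3412 = 13,640 kWh heat; / 4.24 = 3,217 kWh in → × $0.0612 = $196.88
Difference = |$1,016.80 − $196.88| = $819.92

$819.92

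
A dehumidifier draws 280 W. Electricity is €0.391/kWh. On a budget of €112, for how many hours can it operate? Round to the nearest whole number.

1023 h

Energy budget = €112 / €0.391 per kWh = 286.4 kWh = 286,445 Wh
Runtime = 286,445 Wh / 280 W = 1,023 h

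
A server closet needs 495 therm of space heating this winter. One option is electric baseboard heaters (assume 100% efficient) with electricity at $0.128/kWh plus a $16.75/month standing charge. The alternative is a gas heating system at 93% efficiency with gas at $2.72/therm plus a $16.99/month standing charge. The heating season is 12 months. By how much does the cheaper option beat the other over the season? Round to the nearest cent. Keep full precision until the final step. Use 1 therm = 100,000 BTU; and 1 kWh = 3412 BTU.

$406.35

Heat load = 495 therm × 100,000 = 49,500,000 BTU
Gas: input = 49,500,000 / 0.93 = 53,225,806 BTU = 532.3 therm → 532.3 × $2.72 = $1,447.74; + 12 × $16.99 standing = $1,651.62
Electric: 49,500,000 BTU / 3412 = 14,510 kWh → × $0.128 = $1,856.98; + 12 × $16.75 standing = $2,057.98
Difference = |$1,651.62 − $2,057.98| = $406.35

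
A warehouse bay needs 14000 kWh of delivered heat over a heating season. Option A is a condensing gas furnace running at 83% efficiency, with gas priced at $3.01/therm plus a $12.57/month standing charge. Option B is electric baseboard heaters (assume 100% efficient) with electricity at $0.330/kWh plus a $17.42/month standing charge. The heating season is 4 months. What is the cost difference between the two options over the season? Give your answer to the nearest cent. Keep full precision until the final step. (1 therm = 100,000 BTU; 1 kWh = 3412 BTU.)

$2907.09

Heat load = 14000 kWh × 3412 = 47,768,000 BTU
Gas: input = 47,768,000 / 0.830 = 57,551,807 BTU = 575.5 therm → 575.5 × $3.01 = $1,732.31; + 4 × $12.57 standing = $1,782.59
Electric: 47,768,000 BTU / 3412 = 14,000 kWh → × $0.330 = $4,620.00; + 4 × $17.42 standing = $4,689.68
Difference = |$1,782.59 − $4,689.68| = $2,907.09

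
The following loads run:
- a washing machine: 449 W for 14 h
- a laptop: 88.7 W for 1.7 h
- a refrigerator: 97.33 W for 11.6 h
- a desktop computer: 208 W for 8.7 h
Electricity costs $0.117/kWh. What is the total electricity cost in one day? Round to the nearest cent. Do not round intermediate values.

washing machine: 449 W × 14 h = 6,286 Wh = 6.286 kWh
laptop: 88.7 W × 1.7 h = 151 Wh = 0.1508 kWh
refrigerator: 97.33 W × 11.6 h = 1,129 Wh = 1.129 kWh
desktop computer: 208 W × 8.7 h = 1,810 Wh = 1.81 kWh
Total energy = 6.286 + 0.1508 + 1.129 + 1.81 = 9.375 kWh
Cost = 9.375 kWh × $0.117 = $1.10

$1.10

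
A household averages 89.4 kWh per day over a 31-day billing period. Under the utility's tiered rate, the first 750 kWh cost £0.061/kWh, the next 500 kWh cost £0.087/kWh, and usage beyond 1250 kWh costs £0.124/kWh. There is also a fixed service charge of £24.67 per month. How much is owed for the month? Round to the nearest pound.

Usage = 89.4 kWh/day × 31 days = 2771.4 kWh
First 750 kWh × £0.061 = £45.75
Next 500 kWh × £0.087 = £43.50
Remaining 1521.4 kWh × £0.124 = £188.65
Energy charge = £277.90; + service £24.67 = £302.57 ≈ £303

£303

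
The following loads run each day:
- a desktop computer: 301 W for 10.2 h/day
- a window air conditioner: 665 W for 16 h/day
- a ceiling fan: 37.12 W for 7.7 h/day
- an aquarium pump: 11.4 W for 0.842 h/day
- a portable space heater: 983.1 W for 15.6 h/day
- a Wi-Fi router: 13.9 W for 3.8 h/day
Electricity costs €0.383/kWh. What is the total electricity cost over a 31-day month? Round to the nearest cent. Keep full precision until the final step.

€349.00

desktop computer: 301 W × 10.2 h × 31 d = 95,176 Wh = 95.18 kWh
window air conditioner: 665 W × 16 h × 31 d = 329,840 Wh = 329.8 kWh
ceiling fan: 37.12 W × 7.7 h × 31 d = 8,861 Wh = 8.861 kWh
aquarium pump: 11.4 W × 0.842 h × 31 d = 298 Wh = 0.2976 kWh
portable space heater: 983.1 W × 15.6 h × 31 d = 475,427 Wh = 475.4 kWh
Wi-Fi router: 13.9 W × 3.8 h × 31 d = 1,637 Wh = 1.637 kWh
Total energy = 95.18 + 329.8 + 8.861 + 0.2976 + 475.4 + 1.637 = 911.2 kWh
Cost = 911.2 kWh × €0.383 = €349.00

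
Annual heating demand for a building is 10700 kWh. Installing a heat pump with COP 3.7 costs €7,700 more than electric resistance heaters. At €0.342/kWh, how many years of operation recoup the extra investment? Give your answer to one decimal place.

2.9 years

Resistance: 10700 kWh × €0.342 = €3,659.40/yr
Heat pump: 10700 / 3.7 = 2892 kWh in → × €0.342 = €989.03/yr
Annual savings = €2,670.37
Payback = €7,700 / €2,670.37 = 2.88 years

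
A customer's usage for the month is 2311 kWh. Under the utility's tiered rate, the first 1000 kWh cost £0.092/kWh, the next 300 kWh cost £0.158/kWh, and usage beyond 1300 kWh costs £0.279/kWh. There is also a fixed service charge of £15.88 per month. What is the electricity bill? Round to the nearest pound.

£437

First 1000 kWh × £0.092 = £92.00
Next 300 kWh × £0.158 = £47.40
Remaining 1011 kWh × £0.279 = £282.07
Energy charge = £421.47; + service £15.88 = £437.35 ≈ £437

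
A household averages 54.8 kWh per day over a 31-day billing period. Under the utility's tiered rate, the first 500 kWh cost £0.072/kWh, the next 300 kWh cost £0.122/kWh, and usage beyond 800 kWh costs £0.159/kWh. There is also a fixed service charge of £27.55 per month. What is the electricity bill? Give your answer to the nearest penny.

Usage = 54.8 kWh/day × 31 days = 1698.8 kWh
First 500 kWh × £0.072 = £36.00
Next 300 kWh × £0.122 = £36.60
Remaining 898.8 kWh × £0.159 = £142.91
Energy charge = £215.51; + service £27.55 = £243.06

£243.06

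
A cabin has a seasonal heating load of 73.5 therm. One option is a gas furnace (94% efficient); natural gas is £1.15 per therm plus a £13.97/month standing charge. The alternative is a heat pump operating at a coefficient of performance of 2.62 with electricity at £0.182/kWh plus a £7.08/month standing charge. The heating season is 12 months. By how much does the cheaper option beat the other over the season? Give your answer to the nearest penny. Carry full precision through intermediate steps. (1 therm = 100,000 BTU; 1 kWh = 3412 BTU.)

£22.96

Heat load = 73.5 therm × 100,000 = 7,350,000 BTU
Gas: input = 7,350,000 / 0.94 = 7,819,149 BTU = 78.19 therm → 78.19 × £1.15 = £89.92; + 12 × £13.97 standing = £257.56
Heat pump: 7,350,000 BTU / 3412 = 2,154 kWh heat; / 2.62 = 822.2 kWh in → × £0.182 = £149.64; + 12 × £7.08 standing = £234.60
Difference = |£257.56 − £234.60| = £22.96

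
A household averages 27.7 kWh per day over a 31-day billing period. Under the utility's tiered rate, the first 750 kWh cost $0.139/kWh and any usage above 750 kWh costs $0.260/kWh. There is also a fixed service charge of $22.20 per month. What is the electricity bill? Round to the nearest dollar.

$155

Usage = 27.7 kWh/day × 31 days = 858.7 kWh
First 750 kWh × $0.139 = $104.25
Remaining 108.7 kWh × $0.260 = $28.26
Energy charge = $132.51; + service $22.20 = $154.71 ≈ $155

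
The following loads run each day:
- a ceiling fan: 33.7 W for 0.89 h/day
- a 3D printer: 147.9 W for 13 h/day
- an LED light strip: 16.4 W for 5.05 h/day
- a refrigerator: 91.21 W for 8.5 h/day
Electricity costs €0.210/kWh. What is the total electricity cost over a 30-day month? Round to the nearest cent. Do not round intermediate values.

ceiling fan: 33.7 W × 0.89 h × 30 d = 900 Wh = 0.8998 kWh
3D printer: 147.9 W × 13 h × 30 d = 57,681 Wh = 57.68 kWh
LED light strip: 16.4 W × 5.05 h × 30 d = 2,485 Wh = 2.485 kWh
refrigerator: 91.21 W × 8.5 h × 30 d = 23,259 Wh = 23.26 kWh
Total energy = 0.8998 + 57.68 + 2.485 + 23.26 = 84.32 kWh
Cost = 84.32 kWh × €0.210 = €17.71

€17.71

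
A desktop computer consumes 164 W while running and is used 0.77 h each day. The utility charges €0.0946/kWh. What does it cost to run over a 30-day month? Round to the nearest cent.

Energy = 164 W × 0.77 h/day × 30 days = 3,788 Wh = 3.788 kWh
Cost = 3.788 kWh × €0.0946/kWh = €0.36

€0.36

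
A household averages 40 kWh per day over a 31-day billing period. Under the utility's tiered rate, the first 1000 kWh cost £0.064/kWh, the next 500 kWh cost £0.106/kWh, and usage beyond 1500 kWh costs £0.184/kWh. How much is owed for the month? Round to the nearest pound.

Usage = 40 kWh/day × 31 days = 1240 kWh
First 1000 kWh × £0.064 = £64.00
Next 240 kWh × £0.106 = £25.44
Remaining tier: 0 kWh (not reached)
Total = £89.44 ≈ £89

£89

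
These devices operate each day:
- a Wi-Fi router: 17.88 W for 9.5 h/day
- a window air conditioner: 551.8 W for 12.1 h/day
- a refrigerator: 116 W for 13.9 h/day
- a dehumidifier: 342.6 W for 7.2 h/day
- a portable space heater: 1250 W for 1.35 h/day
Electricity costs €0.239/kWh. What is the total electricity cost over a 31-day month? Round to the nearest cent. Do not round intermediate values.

€93.45

Wi-Fi router: 17.88 W × 9.5 h × 31 d = 5,266 Wh = 5.266 kWh
window air conditioner: 551.8 W × 12.1 h × 31 d = 206,980 Wh = 207 kWh
refrigerator: 116 W × 13.9 h × 31 d = 49,984 Wh = 49.98 kWh
dehumidifier: 342.6 W × 7.2 h × 31 d = 76,468 Wh = 76.47 kWh
portable space heater: 1250 W × 1.35 h × 31 d = 52,312 Wh = 52.31 kWh
Total energy = 5.266 + 207 + 49.98 + 76.47 + 52.31 = 391 kWh
Cost = 391 kWh × €0.239 = €93.45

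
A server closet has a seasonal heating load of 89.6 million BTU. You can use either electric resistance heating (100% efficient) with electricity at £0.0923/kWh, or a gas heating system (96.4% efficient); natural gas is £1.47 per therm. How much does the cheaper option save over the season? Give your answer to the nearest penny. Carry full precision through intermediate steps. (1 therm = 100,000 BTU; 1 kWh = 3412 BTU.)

£1057.51

Heat load = 89.6 × 10⁶ BTU = 89,600,000 BTU
Gas: input = 89,600,000 / 0.964 = 92,946,058 BTU = 929.5 therm → 929.5 × £1.47 = £1,366.31
Electric: 89,600,000 BTU / 3412 = 26,260 kWh → × £0.0923 = £2,423.82
Difference = |£1,366.31 − £2,423.82| = £1,057.51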